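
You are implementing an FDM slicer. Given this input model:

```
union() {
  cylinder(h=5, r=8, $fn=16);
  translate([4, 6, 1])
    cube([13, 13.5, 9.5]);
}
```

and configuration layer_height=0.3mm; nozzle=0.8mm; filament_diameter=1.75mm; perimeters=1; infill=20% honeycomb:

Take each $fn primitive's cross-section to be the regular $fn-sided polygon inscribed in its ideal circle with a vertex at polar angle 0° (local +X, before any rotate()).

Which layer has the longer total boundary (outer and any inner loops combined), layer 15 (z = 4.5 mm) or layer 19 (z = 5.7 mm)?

Layer 15 (z = 4.5): the r=8 cylinder gives a regular 16-gon of circumradius 8 (constant along its height) (perimeter = 2·16·8.000·sin(180°/16) = 49.94 mm); the cube at (4, 6) is present — its section is the full 13×13.5 rectangle (perimeter 53.00 mm); Merging all regions: the regions partially overlap (shared area 0.44 mm²), so the edge portions inside another operand are dropped and the merged outline is re-measured after clipping — boundary = 99.66 mm. So its perimeter = 99.66 mm. Layer 19 (z = 5.7): the cylinder does not reach this height (z outside [0, 5]); the 13×13.5 cube at (4, 6) contributes its full rectangle (perimeter 53.00 mm); Taking the union: only the 13×13.5 cube at (4, 6) is present, so the union is just that shape — boundary = 53.00 mm. So its perimeter = 53.00 mm. Layer 15 is larger (99.66 vs 53.00 mm).

layer 15 (z = 4.5 mm)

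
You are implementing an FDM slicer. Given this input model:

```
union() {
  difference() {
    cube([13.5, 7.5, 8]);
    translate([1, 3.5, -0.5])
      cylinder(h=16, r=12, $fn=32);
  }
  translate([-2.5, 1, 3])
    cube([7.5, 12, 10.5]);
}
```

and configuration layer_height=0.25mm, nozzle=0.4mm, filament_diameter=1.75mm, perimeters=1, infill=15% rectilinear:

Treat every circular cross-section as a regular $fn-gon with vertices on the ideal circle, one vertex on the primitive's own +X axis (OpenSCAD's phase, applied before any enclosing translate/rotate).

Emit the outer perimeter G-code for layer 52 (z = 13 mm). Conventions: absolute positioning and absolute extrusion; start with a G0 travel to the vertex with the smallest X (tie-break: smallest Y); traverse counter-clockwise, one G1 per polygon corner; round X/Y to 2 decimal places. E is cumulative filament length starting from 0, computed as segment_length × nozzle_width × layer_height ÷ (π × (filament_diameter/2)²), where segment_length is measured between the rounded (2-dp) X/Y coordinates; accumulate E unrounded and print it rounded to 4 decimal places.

At z = 13 mm: the cube is absent (z outside [0, 8]); the cylinder at (1, 3.5): section is a regular 32-gon, circumradius r=12; After the difference (first − rest): the first operand is absent here, so nothing remains; the 7.5×12 cube at (-2.5, 1) contributes its full rectangle; Merging all regions: only the 7.5×12 cube at (-2.5, 1) is present, so the union is just that shape — 1 connected region. The outline is a single polygon with 4 vertices. Extrusion per mm of travel: 0.4 × 0.25 / (π × 0.875²) = 0.041575. Accumulating E over each segment gives final E = 1.6214.

G0 X-2.50 Y1.00 Z13.00
G1 X5.00 Y1.00 E0.3118
G1 X5.00 Y13.00 E0.8107
G1 X-2.50 Y13.00 E1.1225
G1 X-2.50 Y1.00 E1.6214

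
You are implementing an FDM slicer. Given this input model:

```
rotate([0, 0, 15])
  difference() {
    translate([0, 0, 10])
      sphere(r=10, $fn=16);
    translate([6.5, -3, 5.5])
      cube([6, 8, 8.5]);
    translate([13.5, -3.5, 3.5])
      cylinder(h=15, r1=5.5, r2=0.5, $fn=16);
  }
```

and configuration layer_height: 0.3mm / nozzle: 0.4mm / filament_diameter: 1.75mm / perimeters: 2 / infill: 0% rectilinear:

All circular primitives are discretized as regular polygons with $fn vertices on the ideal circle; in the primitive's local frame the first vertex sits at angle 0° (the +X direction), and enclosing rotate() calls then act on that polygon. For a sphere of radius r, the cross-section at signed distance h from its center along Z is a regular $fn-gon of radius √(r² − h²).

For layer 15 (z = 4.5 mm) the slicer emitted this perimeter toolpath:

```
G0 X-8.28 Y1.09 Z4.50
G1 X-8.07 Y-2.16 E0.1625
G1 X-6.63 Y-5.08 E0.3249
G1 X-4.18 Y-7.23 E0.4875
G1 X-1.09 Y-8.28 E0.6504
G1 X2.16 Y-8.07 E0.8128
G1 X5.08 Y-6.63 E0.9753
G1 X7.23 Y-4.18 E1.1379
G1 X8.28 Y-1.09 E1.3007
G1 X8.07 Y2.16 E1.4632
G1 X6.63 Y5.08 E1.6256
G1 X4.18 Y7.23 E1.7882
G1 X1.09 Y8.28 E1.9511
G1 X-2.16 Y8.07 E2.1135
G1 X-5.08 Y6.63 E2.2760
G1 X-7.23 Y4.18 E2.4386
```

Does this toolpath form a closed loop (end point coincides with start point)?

no

Start point (G0): (-8.28, 1.09). End point (last G1): the path does not return to the start — open.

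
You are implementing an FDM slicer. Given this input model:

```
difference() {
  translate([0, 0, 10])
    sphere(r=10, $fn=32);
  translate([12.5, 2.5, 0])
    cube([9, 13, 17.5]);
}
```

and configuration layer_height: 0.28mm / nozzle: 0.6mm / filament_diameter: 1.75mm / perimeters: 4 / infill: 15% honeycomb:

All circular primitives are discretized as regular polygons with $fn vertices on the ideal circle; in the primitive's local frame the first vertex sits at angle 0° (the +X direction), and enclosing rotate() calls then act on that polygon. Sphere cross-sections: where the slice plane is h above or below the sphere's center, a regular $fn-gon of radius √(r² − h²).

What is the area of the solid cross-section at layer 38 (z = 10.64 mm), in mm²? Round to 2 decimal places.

310.87 mm²

At z = 10.64 mm: the r=10 sphere contributes a regular 32-gon of circumradius √(10²−0.64²) = 9.979 (area = (32/2)·9.979²·sin(360°/32) = 310.87 mm²); the cube at (12.5, 2.5) (footprint 9×13) is included at this height (area 117.00 mm²); Taking the first minus the rest: starting from the r=10 sphere (310.87 mm²), the 9×13 cube at (12.5, 2.5) misses the remaining region (no effect) — area = 310.87 mm². Overall, the cross-section is a single solid region. Net area = 310.87 mm².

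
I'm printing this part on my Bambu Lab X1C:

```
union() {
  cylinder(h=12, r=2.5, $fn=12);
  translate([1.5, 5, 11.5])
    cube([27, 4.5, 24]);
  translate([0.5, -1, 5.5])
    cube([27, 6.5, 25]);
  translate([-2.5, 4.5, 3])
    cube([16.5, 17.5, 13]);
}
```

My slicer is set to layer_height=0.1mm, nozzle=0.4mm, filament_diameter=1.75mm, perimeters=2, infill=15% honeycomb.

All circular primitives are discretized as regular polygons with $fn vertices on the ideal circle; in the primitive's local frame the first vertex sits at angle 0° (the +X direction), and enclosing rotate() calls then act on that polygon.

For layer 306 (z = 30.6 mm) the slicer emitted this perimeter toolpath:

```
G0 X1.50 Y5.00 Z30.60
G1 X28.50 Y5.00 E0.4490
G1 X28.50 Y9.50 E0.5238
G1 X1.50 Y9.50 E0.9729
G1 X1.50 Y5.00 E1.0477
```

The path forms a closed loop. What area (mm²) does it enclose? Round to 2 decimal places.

121.50 mm²

Apply the shoelace formula to the sequence of (X, Y) vertices; enclosed area = 121.50 mm².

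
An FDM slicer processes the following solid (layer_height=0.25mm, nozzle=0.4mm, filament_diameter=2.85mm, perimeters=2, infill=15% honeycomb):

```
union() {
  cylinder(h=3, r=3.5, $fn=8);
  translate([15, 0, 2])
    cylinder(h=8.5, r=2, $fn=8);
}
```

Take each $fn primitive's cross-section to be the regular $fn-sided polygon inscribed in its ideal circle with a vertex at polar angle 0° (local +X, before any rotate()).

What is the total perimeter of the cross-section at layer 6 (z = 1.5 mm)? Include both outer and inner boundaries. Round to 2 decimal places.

21.43 mm

At z = 1.5 mm: the r=3.5 cylinder contributes a regular 8-gon of circumradius 3.5 (perimeter = 2·8·3.500·sin(180°/8) = 21.43 mm); the cylinder at (15, 0) is not intersected at this z (z outside [2, 10.5]); Taking the union: only the r=3.5 cylinder is present, so the union is just that shape — boundary = 21.43 mm. Overall, the cross-section is a single solid region. Total boundary length (outer) = 21.43 mm.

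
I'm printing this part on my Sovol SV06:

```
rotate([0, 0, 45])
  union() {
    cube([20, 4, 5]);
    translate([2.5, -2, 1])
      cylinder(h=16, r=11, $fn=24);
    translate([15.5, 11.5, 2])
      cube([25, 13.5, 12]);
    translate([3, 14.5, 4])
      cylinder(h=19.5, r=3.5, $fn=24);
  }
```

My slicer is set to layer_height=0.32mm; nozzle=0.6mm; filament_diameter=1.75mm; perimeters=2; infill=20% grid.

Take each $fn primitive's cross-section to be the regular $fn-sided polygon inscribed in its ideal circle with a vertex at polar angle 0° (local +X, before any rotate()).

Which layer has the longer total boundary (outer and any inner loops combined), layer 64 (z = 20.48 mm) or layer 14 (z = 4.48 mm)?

layer 14 (z = 4.48 mm)

Layer 64 (z = 20.48): the cube is not intersected at this z (z outside [0, 5]); the cylinder at (2.5, -2) does not reach this height (z outside [1, 17]); the cube at (15.5, 11.5) does not reach this height (z outside [2, 14]); the r=3.5 cylinder at (3, 14.5) gives a regular 24-gon of circumradius 3.5 (constant along its height) (perimeter = 2·24·3.500·sin(180°/24) = 21.93 mm); Merging all regions: only the r=3.5 cylinder at (3, 14.5) is present, so the union is just that shape — boundary = 21.93 mm; (rotated 45° about Z; rotation is an isometry so areas/perimeters/island counts are preserved). So its perimeter = 21.93 mm. Layer 14 (z = 4.48): the cube (footprint 20×4) is included at this height (perimeter 48.00 mm); the cylinder at (2.5, -2): section is a regular 24-gon, circumradius r=11 (perimeter = 2·24·11.000·sin(180°/24) = 68.92 mm); the cube at (15.5, 11.5) (footprint 25×13.5) is included at this height (perimeter 77.00 mm); the cylinder at (3, 14.5): section is a regular 24-gon, circumradius r=3.5 (perimeter = 2·24·3.500·sin(180°/24) = 21.93 mm); Combining (union): the regions partially overlap (shared area 50.44 mm²), so the edge portions inside another operand are dropped and the merged outline is re-measured after clipping — boundary = 182.61 mm; (rotated 45° about Z; rotation is an isometry so areas/perimeters/island counts are preserved). So its perimeter = 182.61 mm. Layer 14 is larger (182.61 vs 21.93 mm).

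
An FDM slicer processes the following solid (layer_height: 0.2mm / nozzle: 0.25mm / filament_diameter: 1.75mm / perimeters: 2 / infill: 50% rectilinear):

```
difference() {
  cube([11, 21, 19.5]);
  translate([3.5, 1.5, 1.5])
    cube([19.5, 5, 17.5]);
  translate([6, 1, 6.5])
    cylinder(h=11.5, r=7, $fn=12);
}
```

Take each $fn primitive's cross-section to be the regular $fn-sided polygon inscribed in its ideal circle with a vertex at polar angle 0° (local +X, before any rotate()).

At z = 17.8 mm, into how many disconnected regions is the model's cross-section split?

At z = 17.8 mm: the cube is present — its section is the full 11×21 rectangle; the cube at (3.5, 1.5) (footprint 19.5×5) is included at this height; the r=7 cylinder at (6, 1) contributes a regular 12-gon of circumradius 7; After the difference (first − rest): starting from the 11×21 cube, the 19.5×5 cube at (3.5, 1.5) partially overlaps it — only the 37.50 mm² overlap (of its 97.50 mm²) is removed, clipping the outline; the r=7 cylinder at (6, 1) partially overlaps it — only the 39.66 mm² overlap (of its 147.00 mm²) is removed, clipping the outline — 1 connected region. The result has 1 disconnected region.

1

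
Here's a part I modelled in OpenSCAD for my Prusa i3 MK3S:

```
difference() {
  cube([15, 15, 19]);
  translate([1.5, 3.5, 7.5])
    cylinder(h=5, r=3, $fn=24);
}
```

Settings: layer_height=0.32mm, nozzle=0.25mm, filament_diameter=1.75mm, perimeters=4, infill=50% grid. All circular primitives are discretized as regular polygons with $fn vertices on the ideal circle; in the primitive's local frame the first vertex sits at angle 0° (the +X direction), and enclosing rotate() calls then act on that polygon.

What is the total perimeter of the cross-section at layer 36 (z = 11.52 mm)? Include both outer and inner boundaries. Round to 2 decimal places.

At z = 11.52 mm: the cube (footprint 15×15) is included at this height (perimeter 60.00 mm); the r=3 cylinder at (1.5, 3.5) gives a regular 24-gon of circumradius 3 (constant along its height) (perimeter = 2·24·3.000·sin(180°/24) = 18.80 mm); Taking the first minus the rest: starting from the 15×15 cube, the r=3 cylinder at (1.5, 3.5) partially overlaps it — only the 22.53 mm² overlap (of its 27.95 mm²) is removed, clipping the outline — boundary = 67.33 mm. Overall, the cross-section is a single solid region. Total boundary length (outer) = 67.33 mm.

67.33 mm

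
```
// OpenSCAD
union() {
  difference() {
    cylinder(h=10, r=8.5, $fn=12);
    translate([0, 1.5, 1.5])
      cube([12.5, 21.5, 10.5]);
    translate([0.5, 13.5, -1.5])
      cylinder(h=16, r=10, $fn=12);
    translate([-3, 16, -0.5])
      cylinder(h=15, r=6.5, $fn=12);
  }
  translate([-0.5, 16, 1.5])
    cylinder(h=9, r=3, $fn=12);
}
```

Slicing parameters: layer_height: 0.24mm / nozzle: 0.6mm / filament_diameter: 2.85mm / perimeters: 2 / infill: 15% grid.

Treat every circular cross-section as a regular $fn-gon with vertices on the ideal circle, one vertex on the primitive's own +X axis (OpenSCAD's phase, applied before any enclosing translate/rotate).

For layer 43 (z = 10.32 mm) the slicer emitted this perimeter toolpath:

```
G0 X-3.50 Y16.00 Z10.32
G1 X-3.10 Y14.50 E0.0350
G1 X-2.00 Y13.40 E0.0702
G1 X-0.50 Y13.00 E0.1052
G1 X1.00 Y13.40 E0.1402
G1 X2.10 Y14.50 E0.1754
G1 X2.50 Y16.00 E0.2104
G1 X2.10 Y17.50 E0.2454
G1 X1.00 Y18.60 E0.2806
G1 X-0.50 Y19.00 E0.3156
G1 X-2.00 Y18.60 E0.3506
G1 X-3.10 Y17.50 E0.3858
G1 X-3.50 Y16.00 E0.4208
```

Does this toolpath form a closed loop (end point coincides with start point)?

Start point (G0): (-3.50, 16.00). End point (last G1): the path returns to the start — closed.

yes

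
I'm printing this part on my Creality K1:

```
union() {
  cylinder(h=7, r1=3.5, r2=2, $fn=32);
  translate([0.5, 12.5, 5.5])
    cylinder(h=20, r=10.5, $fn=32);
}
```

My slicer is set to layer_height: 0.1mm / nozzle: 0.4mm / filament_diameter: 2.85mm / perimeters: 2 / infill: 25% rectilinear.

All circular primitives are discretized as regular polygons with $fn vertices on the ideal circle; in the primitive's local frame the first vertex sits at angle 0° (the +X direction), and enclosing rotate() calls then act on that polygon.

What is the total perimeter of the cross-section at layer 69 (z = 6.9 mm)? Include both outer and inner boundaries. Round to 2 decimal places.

78.55 mm

At z = 6.9 mm: the cone: at t=0.986 of its height the radius interpolates to r₁+(r₂−r₁)t = 2.021, giving a regular 32-gon of that circumradius (perimeter = 2·32·2.021·sin(180°/32) = 12.68 mm); the r=10.5 cylinder at (0.5, 12.5) contributes a regular 32-gon of circumradius 10.5 (perimeter = 2·32·10.500·sin(180°/32) = 65.87 mm); Taking the union: the 2 present regions are separate (no shared area or edge), so areas and boundary lengths simply add and each stays a separate island — boundary = 78.55 mm. Overall, the cross-section has 2 separate islands. Total boundary length (outer) = 78.55 mm.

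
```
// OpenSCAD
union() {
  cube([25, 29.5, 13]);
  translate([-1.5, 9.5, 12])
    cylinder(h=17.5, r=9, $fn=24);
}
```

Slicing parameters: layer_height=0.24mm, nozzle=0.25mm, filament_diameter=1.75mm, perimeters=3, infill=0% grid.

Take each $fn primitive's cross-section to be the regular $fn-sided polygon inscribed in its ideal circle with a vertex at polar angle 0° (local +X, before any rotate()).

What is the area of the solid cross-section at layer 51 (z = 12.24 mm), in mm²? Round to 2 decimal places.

At z = 12.24 mm: the 25×29.5 cube contributes its full rectangle (area 737.50 mm²); the r=9 cylinder at (-1.5, 9.5) contributes a regular 24-gon of circumradius 9 (area = (24/2)·9.000²·sin(360°/24) = 251.57 mm²); Taking the union: the regions partially overlap — summed areas 989.07 mm² minus the doubly-counted overlap 99.08 mm² gives 889.99 mm² — area = 889.99 mm². Overall, the cross-section is a single solid region. Net area = 889.99 mm².

889.99 mm²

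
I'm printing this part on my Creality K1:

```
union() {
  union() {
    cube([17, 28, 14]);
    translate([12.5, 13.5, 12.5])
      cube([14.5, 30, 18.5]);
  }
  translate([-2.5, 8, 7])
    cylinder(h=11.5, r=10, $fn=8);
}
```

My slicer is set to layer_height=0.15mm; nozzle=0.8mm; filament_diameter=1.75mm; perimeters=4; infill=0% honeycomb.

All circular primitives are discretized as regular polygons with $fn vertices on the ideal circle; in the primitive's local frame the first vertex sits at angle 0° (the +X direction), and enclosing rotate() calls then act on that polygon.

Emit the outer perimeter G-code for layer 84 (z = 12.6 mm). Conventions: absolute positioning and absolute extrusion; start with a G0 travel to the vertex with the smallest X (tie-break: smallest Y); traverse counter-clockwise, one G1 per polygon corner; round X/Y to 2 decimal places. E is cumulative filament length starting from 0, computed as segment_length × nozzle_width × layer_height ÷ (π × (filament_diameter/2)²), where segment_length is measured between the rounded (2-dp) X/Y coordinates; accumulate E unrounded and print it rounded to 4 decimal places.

At z = 12.6 mm: the 17×28 cube contributes its full rectangle; the cube at (12.5, 13.5) is present — its section is the full 14.5×30 rectangle; Taking the union: the regions partially overlap (shared area 65.25 mm²), so overlapping operands fuse into one piece — 1 connected region; the r=10 cylinder at (-2.5, 8) contributes a regular 8-gon of circumradius 10; Combining (union): the regions partially overlap (shared area 92.89 mm²), so overlapping operands fuse into one piece — 1 connected region. The outline is a single polygon with 14 vertices. Extrusion per mm of travel: 0.8 × 0.15 / (π × 0.875²) = 0.049890. Accumulating E over each segment gives final E = 7.9953.

G0 X-12.50 Y8.00 Z12.60
G1 X-9.57 Y0.93 E0.3818
G1 X-2.50 Y-2.00 E0.7636
G1 X2.33 Y0.00 E1.0244
G1 X17.00 Y0.00 E1.7563
G1 X17.00 Y13.50 E2.4298
G1 X27.00 Y13.50 E2.9287
G1 X27.00 Y43.50 E4.4255
G1 X12.50 Y43.50 E5.1489
G1 X12.50 Y28.00 E5.9222
G1 X0.00 Y28.00 E6.5458
G1 X0.00 Y16.96 E7.0966
G1 X-2.50 Y18.00 E7.2317
G1 X-9.57 Y15.07 E7.6135
G1 X-12.50 Y8.00 E7.9953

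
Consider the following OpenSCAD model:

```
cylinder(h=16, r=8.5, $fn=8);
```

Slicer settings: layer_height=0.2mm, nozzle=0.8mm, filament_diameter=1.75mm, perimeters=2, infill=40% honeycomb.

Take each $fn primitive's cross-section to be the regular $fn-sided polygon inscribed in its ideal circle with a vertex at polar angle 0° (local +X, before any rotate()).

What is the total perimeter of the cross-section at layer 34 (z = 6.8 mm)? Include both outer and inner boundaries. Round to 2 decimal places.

52.04 mm

At z = 6.8 mm: the cylinder: section is a regular 8-gon, circumradius r=8.5 (perimeter = 2·8·8.500·sin(180°/8) = 52.04 mm). Overall, the cross-section is a single solid region. Total boundary length (outer) = 52.04 mm.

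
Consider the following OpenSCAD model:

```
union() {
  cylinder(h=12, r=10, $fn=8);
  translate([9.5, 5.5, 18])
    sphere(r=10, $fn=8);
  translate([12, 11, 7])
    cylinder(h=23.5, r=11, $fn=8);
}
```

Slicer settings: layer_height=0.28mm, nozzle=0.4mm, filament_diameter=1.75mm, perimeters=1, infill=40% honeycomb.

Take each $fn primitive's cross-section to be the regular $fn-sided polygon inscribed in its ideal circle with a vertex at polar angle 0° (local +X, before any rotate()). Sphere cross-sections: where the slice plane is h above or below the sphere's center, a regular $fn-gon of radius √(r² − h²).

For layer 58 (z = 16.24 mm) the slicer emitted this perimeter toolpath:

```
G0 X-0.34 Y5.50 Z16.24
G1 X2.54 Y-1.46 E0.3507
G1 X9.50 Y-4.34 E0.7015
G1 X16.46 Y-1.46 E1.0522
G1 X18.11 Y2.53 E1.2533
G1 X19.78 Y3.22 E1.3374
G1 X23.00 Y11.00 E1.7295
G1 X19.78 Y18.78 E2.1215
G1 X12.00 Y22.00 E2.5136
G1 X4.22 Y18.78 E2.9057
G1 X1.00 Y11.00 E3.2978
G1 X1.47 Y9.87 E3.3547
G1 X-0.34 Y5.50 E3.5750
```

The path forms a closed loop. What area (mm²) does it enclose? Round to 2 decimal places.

428.14 mm²

Apply the shoelace formula to the sequence of (X, Y) vertices; enclosed area = 428.14 mm².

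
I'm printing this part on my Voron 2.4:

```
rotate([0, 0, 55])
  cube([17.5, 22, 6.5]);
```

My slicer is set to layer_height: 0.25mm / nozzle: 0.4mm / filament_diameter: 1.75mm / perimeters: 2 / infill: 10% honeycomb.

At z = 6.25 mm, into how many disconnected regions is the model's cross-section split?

1

At z = 6.25 mm: the 17.5×22 cube contributes its full rectangle; (whole slice rotated 55° about Z — lengths, areas and connectivity unchanged). The result has 1 disconnected region.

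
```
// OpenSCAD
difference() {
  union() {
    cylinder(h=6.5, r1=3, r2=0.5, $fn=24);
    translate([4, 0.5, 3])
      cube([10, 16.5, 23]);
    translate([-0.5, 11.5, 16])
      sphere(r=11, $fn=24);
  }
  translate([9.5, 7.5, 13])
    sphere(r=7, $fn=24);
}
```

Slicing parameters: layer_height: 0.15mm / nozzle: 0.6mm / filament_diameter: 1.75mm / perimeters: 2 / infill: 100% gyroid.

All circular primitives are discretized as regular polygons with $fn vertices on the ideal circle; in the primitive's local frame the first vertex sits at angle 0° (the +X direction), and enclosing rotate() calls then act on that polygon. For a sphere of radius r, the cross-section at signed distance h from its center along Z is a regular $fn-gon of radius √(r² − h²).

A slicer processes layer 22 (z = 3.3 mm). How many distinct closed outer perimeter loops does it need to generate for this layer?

2

At z = 3.3 mm: the cone: at t=0.508 of its height the radius interpolates to r₁+(r₂−r₁)t = 1.731, giving a regular 24-gon of that circumradius; the cube at (4, 0.5) (footprint 10×16.5) is included at this height; the sphere at (-0.5, 11.5) is not intersected at this z (|z−center|=12.700 > r=11); Merging all regions: the 2 present regions are separate (no shared area or edge), so areas and boundary lengths simply add and each stays a separate island — 2 connected regions; the sphere at (9.5, 7.5) does not reach this height (|z−center|=9.700 > r=7); Taking the first minus the rest: none of the subtracted shapes is present at this height, so the result so far is unchanged — 2 connected regions. The result has 2 disconnected regions.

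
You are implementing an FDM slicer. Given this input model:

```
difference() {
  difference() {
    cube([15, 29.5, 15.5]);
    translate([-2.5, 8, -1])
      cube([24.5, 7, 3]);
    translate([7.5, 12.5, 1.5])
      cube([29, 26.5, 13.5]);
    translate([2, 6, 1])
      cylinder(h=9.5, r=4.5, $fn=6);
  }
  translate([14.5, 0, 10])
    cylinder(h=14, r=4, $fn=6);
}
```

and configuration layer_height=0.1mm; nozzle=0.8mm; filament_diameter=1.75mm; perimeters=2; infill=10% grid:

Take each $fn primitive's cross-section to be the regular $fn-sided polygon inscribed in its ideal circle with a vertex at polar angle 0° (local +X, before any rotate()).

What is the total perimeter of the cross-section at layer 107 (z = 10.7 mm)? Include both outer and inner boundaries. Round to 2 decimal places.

87.54 mm

At z = 10.7 mm: the cube is present — its section is the full 15×29.5 rectangle (perimeter 89.00 mm); the cube at (-2.5, 8) does not reach this height (z outside [-1, 2]); the 29×26.5 cube at (7.5, 12.5) contributes its full rectangle (perimeter 111.00 mm); the cylinder at (2, 6) is not intersected at this z (z outside [1, 10.5]); Taking the first minus the rest: starting from the 15×29.5 cube, the 29×26.5 cube at (7.5, 12.5) partially overlaps it — only the 127.50 mm² overlap (of its 768.50 mm²) is removed, clipping the outline — boundary = 89.00 mm; the cylinder at (14.5, 0): section is a regular 6-gon, circumradius r=4 (perimeter = 2·6·4.000·sin(180°/6) = 24.00 mm); After the difference (first − rest): starting from that combined region, the r=4 cylinder at (14.5, 0) partially overlaps it — only the 12.12 mm² overlap (of its 41.57 mm²) is removed, clipping the outline — boundary = 87.54 mm. Overall, the cross-section is a single solid region. Total boundary length (outer) = 87.54 mm.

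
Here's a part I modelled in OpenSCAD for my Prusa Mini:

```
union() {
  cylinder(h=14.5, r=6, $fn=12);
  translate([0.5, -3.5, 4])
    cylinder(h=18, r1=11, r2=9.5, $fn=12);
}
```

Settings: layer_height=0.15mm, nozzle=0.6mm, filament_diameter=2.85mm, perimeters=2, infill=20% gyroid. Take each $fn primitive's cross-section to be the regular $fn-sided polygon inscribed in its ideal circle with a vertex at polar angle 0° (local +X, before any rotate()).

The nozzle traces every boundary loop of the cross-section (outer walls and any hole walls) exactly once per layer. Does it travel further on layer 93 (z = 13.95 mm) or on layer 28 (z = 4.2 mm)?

Layer 93 (z = 13.95): the cylinder: section is a regular 12-gon, circumradius r=6 (perimeter = 2·12·6.000·sin(180°/12) = 37.27 mm); the cone at (0.5, -3.5): at t=0.553 of its height the radius interpolates to r₁+(r₂−r₁)t = 10.171, giving a regular 12-gon of that circumradius (perimeter = 2·12·10.171·sin(180°/12) = 63.18 mm); Merging all regions: the r=6 cylinder lies entirely inside the cone at (0.5, -3.5), so the union is just the cone at (0.5, -3.5) — boundary = 63.18 mm. So its perimeter = 63.18 mm. Layer 28 (z = 4.2): the r=6 cylinder contributes a regular 12-gon of circumradius 6 (perimeter = 2·12·6.000·sin(180°/12) = 37.27 mm); the cone at (0.5, -3.5) (r1=11→r2=9.5) has section circumradius 10.983 here — a regular 12-gon (perimeter = 2·12·10.983·sin(180°/12) = 68.22 mm); Combining (union): the r=6 cylinder lies entirely inside the cone at (0.5, -3.5), so the union is just the cone at (0.5, -3.5) — boundary = 68.22 mm. So its perimeter = 68.22 mm. Layer 28 is larger (68.22 vs 63.18 mm).

layer 28 (z = 4.2 mm)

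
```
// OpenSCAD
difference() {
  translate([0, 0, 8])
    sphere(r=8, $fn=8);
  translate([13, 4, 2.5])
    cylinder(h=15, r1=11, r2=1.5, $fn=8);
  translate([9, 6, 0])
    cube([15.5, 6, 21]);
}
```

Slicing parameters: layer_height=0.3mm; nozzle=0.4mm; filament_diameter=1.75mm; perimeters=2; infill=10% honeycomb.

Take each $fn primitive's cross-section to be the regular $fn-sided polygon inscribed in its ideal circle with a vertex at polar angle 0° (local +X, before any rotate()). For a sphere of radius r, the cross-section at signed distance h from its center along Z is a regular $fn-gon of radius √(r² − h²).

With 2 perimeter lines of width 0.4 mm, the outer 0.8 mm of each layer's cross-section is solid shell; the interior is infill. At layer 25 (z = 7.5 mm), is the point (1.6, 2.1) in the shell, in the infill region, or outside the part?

At z = 7.5 mm: the r=8 sphere contributes a regular 8-gon of circumradius √(8²−0.5²) = 7.984; the cone at (13, 4): at t=0.333 of its height the radius interpolates to r₁+(r₂−r₁)t = 7.833, giving a regular 8-gon of that circumradius; the cube at (9, 6) is present — its section is the full 15.5×6 rectangle; Taking the first minus the rest: starting from the r=8 sphere, the cone at (13, 4) partially overlaps it — only the 6.27 mm² overlap (of its 173.56 mm²) is removed, clipping the outline; the 15.5×6 cube at (9, 6) misses the remaining region (no effect) — 1 connected region. Overall, the cross-section is a single solid region. The nearest boundary edge runs (5.17, 4.00)→(7.40, -1.40); distance from the point to it = 4.02 mm. The point is inside the cross-section and 4.02 mm from the nearest boundary — more than the 0.8 mm shell width (2 × 0.4), so it's in the infill interior.

infill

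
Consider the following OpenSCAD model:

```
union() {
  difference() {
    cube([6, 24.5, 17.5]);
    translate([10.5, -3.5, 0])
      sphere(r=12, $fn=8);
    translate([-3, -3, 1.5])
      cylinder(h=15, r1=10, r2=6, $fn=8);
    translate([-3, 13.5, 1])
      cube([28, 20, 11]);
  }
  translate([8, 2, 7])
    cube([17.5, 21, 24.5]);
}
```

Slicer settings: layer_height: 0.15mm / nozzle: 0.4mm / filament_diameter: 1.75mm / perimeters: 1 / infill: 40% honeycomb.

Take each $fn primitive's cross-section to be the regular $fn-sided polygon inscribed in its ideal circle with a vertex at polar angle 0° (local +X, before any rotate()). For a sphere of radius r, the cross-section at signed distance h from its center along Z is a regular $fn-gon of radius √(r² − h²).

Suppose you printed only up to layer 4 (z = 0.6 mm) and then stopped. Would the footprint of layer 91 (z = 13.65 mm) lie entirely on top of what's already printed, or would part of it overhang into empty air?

Compare the two slices. At z = 0.6: the 6×24.5 cube contributes its full rectangle (area 147.00 mm²); the r=12 sphere at (10.5, -3.5) contributes a regular 8-gon of circumradius √(12²−0.6²) = 11.985 (area = (8/2)·11.985²·sin(360°/8) = 406.28 mm²); the cone at (-3, -3) is absent (z outside [1.5, 16.5]); the cube at (-3, 13.5) is absent (z outside [1, 12]); Taking the first minus the rest: starting from the 6×24.5 cube (147.00 mm²), the r=12 sphere at (10.5, -3.5) partially overlaps it — only the 28.17 mm² overlap (of its 406.28 mm²) is removed, clipping the outline — area = 118.83 mm²; the cube at (8, 2) does not reach this height (z outside [7, 31.5]); Combining (union): only the result so far is present, so the union is just that shape — area = 118.83 mm². At z = 13.65: the 6×24.5 cube contributes its full rectangle (area 147.00 mm²); the sphere at (10.5, -3.5) does not reach this height (|z−center|=13.650 > r=12); the cone at (-3, -3) (r1=10→r2=6) has section circumradius 6.760 here — a regular 8-gon (area = (8/2)·6.760²·sin(360°/8) = 129.25 mm²); the cube at (-3, 13.5) does not reach this height (z outside [1, 12]); Taking the first minus the rest: starting from the 6×24.5 cube (147.00 mm²), the cone at (-3, -3) partially overlaps it — only the 4.48 mm² overlap (of its 129.25 mm²) is removed, clipping the outline — area = 142.52 mm²; the 17.5×21 cube at (8, 2) contributes its full rectangle (area 367.50 mm²); Combining (union): the 2 present regions are separate (no shared area or edge), so areas and boundary lengths simply add and each stays a separate island — area = 510.02 mm². Checking containment: at z = 13.65 the cross-section extends beyond the z = 0.6 cross-section by about 392.23 mm².

part overhangs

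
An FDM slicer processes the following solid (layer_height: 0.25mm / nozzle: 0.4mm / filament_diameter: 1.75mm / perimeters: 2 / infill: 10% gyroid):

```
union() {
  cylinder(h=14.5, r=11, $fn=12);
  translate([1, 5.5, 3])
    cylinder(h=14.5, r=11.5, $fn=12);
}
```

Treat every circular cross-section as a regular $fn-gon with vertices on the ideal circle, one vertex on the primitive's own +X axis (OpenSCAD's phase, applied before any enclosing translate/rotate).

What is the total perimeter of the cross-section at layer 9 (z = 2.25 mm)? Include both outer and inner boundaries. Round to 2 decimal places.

At z = 2.25 mm: the cylinder: section is a regular 12-gon, circumradius r=11 (perimeter = 2·12·11.000·sin(180°/12) = 68.33 mm); the cylinder at (1, 5.5) does not reach this height (z outside [3, 17.5]); Taking the union: only the r=11 cylinder is present, so the union is just that shape — boundary = 68.33 mm. Overall, the cross-section is a single solid region. Total boundary length (outer) = 68.33 mm.

68.33 mm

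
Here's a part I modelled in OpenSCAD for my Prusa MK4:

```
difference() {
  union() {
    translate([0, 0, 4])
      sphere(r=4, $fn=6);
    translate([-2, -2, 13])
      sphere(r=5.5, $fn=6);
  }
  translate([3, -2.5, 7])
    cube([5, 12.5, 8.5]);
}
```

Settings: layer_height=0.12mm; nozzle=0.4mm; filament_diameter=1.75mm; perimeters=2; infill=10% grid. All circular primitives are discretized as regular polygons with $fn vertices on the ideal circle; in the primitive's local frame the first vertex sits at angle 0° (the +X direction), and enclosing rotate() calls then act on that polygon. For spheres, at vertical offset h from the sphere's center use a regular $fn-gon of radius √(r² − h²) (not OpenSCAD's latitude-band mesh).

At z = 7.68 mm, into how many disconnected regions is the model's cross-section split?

2

At z = 7.68 mm: the sphere: section is a regular 6-gon, circumradius = √(r²−h²) = √(4²−3.68²) = 1.568; the r=5.5 sphere at (-2, -2) contributes a regular 6-gon of circumradius √(5.5²−5.32²) = 1.396; Taking the union: the 2 present regions are separate (no shared area or edge), so areas and boundary lengths simply add and each stays a separate island — 2 connected regions; the 5×12.5 cube at (3, -2.5) contributes its full rectangle; After the difference (first − rest): starting from that combined region, the 5×12.5 cube at (3, -2.5) misses the remaining region (no effect) — 2 connected regions. The result has 2 disconnected regions.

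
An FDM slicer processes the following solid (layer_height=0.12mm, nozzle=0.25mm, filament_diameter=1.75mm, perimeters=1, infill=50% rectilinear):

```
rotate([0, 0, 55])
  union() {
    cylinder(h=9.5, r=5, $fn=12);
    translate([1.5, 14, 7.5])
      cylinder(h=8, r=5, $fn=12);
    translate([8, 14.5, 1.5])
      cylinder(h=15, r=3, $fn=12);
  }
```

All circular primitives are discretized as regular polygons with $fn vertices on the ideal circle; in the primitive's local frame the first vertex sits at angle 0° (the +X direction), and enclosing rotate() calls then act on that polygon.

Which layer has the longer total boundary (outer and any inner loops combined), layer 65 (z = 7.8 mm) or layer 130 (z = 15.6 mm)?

layer 65 (z = 7.8 mm)

Layer 65 (z = 7.8): the r=5 cylinder gives a regular 12-gon of circumradius 5 (constant along its height) (perimeter = 2·12·5.000·sin(180°/12) = 31.06 mm); the r=5 cylinder at (1.5, 14) gives a regular 12-gon of circumradius 5 (constant along its height) (perimeter = 2·12·5.000·sin(180°/12) = 31.06 mm); the cylinder at (8, 14.5): section is a regular 12-gon, circumradius r=3 (perimeter = 2·12·3.000·sin(180°/12) = 18.63 mm); Taking the union: the regions partially overlap (shared area 3.62 mm²), so the edge portions inside another operand are dropped and the merged outline is re-measured after clipping — boundary = 71.85 mm; (rotated 55° about Z; rotation is an isometry so areas/perimeters/island counts are preserved). So its perimeter = 71.85 mm. Layer 130 (z = 15.6): the cylinder is not intersected at this z (z outside [0, 9.5]); the cylinder at (1.5, 14) is not intersected at this z (z outside [7.5, 15.5]); the cylinder at (8, 14.5): section is a regular 12-gon, circumradius r=3 (perimeter = 2·12·3.000·sin(180°/12) = 18.63 mm); Taking the union: only the r=3 cylinder at (8, 14.5) is present, so the union is just that shape — boundary = 18.63 mm; (rotated 55° about Z; rotation is an isometry so areas/perimeters/island counts are preserved). So its perimeter = 18.63 mm. Layer 65 is larger (71.85 vs 18.63 mm).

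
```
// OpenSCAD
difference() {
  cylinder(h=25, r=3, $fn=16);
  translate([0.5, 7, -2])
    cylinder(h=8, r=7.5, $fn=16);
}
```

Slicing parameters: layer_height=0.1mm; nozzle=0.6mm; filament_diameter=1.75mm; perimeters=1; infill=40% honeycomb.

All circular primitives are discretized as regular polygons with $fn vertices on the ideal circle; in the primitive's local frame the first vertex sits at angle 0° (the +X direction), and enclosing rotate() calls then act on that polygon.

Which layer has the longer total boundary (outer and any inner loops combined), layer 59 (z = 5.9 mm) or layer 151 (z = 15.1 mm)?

Layer 59 (z = 5.9): the cylinder: section is a regular 16-gon, circumradius r=3 (perimeter = 2·16·3.000·sin(180°/16) = 18.73 mm); the r=7.5 cylinder at (0.5, 7) gives a regular 16-gon of circumradius 7.5 (constant along its height) (perimeter = 2·16·7.500·sin(180°/16) = 46.82 mm); After the difference (first − rest): starting from the r=3 cylinder, the r=7.5 cylinder at (0.5, 7) partially overlaps it — only the 14.86 mm² overlap (of its 172.21 mm²) is removed, clipping the outline — boundary = 15.93 mm. So its perimeter = 15.93 mm. Layer 151 (z = 15.1): the r=3 cylinder gives a regular 16-gon of circumradius 3 (constant along its height) (perimeter = 2·16·3.000·sin(180°/16) = 18.73 mm); the cylinder at (0.5, 7) does not reach this height (z outside [-2, 6]); After the difference (first − rest): none of the subtracted shapes is present at this height, so the r=3 cylinder is unchanged — boundary = 18.73 mm. So its perimeter = 18.73 mm. Layer 151 is larger (18.73 vs 15.93 mm).

layer 151 (z = 15.1 mm)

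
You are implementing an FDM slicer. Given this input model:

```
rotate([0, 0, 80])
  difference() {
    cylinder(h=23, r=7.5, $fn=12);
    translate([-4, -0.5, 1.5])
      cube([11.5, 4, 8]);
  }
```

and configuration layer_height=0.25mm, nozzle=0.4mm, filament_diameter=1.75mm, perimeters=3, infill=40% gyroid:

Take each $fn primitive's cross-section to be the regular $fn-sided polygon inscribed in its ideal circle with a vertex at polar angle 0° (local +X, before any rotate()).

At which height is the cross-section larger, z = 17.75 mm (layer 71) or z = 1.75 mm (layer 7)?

layer 71 (z = 17.75 mm)

Layer 71 (z = 17.75): the r=7.5 cylinder contributes a regular 12-gon of circumradius 7.5 (area = (12/2)·7.500²·sin(360°/12) = 168.75 mm²); the cube at (-4, -0.5) is absent (z outside [1.5, 9.5]); Taking the first minus the rest: none of the subtracted shapes is present at this height, so the r=7.5 cylinder is unchanged — area = 168.75 mm²; (rotated 80° about Z; rotation is an isometry so areas/perimeters/island counts are preserved). So its area = 168.75 mm². Layer 7 (z = 1.75): the r=7.5 cylinder gives a regular 12-gon of circumradius 7.5 (constant along its height) (area = (12/2)·7.500²·sin(360°/12) = 168.75 mm²); the cube at (-4, -0.5) is present — its section is the full 11.5×4 rectangle (area 46.00 mm²); After the difference (first − rest): starting from the r=7.5 cylinder (168.75 mm²), the 11.5×4 cube at (-4, -0.5) partially overlaps it — only the 44.33 mm² overlap (of its 46.00 mm²) is removed, clipping the outline — area = 124.42 mm²; (whole slice rotated 80° about Z — lengths, areas and connectivity unchanged). So its area = 124.42 mm². Layer 71 is larger (168.75 vs 124.42 mm²).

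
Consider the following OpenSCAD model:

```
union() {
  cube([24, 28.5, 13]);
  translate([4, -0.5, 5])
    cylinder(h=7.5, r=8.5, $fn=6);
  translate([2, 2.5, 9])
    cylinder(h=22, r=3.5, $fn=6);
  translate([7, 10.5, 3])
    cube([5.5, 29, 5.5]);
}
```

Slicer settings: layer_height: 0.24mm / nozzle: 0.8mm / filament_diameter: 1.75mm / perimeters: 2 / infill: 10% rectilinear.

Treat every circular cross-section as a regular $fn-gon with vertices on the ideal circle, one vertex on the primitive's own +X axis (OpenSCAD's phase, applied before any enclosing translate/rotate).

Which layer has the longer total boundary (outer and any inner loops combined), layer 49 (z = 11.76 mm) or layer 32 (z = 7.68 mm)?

Layer 49 (z = 11.76): the 24×28.5 cube contributes its full rectangle (perimeter 105.00 mm); the cylinder at (4, -0.5): section is a regular 6-gon, circumradius r=8.5 (perimeter = 2·6·8.500·sin(180°/6) = 51.00 mm); the cylinder at (2, 2.5): section is a regular 6-gon, circumradius r=3.5 (perimeter = 2·6·3.500·sin(180°/6) = 21.00 mm); the cube at (7, 10.5) is not intersected at this z (z outside [3, 8.5]); Merging all regions: the regions partially overlap (shared area 102.02 mm²), so the edge portions inside another operand are dropped and the merged outline is re-measured after clipping — boundary = 120.75 mm. So its perimeter = 120.75 mm. Layer 32 (z = 7.68): the cube (footprint 24×28.5) is included at this height (perimeter 105.00 mm); the r=8.5 cylinder at (4, -0.5) gives a regular 6-gon of circumradius 8.5 (constant along its height) (perimeter = 2·6·8.500·sin(180°/6) = 51.00 mm); the cylinder at (2, 2.5) is not intersected at this z (z outside [9, 31]); the cube at (7, 10.5) (footprint 5.5×29) is included at this height (perimeter 69.00 mm); Taking the union: the regions partially overlap (shared area 169.19 mm²), so the edge portions inside another operand are dropped and the merged outline is re-measured after clipping — boundary = 142.75 mm. So its perimeter = 142.75 mm. Layer 32 is larger (142.75 vs 120.75 mm).

layer 32 (z = 7.68 mm)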